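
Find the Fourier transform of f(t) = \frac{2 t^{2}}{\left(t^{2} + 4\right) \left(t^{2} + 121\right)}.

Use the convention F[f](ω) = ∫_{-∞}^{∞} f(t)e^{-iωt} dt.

F(ω) = \frac{2 \pi \left(11 - 2 e^{9 \left|{\omega}\right|}\right) e^{- 11 \left|{\omega}\right|}}{117}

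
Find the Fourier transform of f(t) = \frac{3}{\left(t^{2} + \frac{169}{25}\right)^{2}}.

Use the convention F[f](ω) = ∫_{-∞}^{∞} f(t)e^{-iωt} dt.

F(ω) = \frac{75 \pi \left(13 \left|{\omega}\right| + 5\right) e^{- \frac{13 \left|{\omega}\right|}{5}}}{4394}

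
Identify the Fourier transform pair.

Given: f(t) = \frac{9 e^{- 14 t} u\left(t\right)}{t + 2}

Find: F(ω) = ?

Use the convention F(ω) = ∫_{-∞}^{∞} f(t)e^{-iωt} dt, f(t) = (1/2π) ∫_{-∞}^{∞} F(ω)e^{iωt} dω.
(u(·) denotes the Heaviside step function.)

F(ω) = 9 e^{2 i \omega + 28} \operatorname{E}_{1}\left(2 i \omega + 28\right)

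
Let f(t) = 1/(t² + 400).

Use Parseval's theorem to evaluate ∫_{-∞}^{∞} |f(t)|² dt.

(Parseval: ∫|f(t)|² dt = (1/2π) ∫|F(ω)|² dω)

∫|f(t)|² dt = \frac{\pi}{16000}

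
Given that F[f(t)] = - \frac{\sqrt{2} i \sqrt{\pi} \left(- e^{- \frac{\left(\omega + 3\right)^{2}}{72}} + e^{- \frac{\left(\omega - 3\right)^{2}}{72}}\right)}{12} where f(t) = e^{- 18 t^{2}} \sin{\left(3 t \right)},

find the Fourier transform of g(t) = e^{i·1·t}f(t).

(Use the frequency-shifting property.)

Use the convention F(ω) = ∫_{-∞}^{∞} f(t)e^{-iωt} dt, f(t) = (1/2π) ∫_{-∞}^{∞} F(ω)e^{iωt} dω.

F[g](ω) = \frac{\sqrt{2} i \sqrt{\pi} \left(- e^{\frac{\omega}{6} + \frac{1}{18}} + e^{\frac{2}{9}}\right) e^{- \frac{\omega^{2}}{72} - \frac{\omega}{18} - \frac{5}{18}}}{12}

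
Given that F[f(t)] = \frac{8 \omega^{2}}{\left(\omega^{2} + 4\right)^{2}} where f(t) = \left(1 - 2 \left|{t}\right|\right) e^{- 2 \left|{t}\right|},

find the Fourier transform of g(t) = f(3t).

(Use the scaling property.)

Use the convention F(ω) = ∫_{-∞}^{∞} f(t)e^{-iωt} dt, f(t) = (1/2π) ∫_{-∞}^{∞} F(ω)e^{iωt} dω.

F[g](ω) = \frac{24 \omega^{2}}{\left(\omega^{2} + 36\right)^{2}}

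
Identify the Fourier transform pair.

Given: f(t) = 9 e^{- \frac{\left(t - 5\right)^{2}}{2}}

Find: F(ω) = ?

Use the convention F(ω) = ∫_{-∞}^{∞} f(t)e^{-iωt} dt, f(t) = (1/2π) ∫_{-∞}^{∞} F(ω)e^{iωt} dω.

F(ω) = 9 \sqrt{2} \sqrt{\pi} e^{- \frac{\omega \left(\omega + 10 i\right)}{2}}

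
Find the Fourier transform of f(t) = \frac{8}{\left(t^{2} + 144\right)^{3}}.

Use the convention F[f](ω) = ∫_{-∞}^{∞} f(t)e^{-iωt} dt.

F(ω) = \frac{\pi \left(48 \omega^{2} + 12 \left|{\omega}\right| + 1\right) e^{- 12 \left|{\omega}\right|}}{82944}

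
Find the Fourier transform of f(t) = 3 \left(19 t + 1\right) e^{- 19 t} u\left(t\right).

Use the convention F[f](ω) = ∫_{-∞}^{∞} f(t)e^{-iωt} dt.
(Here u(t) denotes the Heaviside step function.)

F(ω) = \frac{3 \left(- i \omega - 38\right)}{\omega^{2} - 38 i \omega - 361}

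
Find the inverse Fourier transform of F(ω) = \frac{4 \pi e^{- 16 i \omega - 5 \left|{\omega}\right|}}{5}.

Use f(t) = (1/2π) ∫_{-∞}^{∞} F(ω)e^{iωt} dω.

f(t) = \frac{4}{\left(t - 16\right)^{2} + 25}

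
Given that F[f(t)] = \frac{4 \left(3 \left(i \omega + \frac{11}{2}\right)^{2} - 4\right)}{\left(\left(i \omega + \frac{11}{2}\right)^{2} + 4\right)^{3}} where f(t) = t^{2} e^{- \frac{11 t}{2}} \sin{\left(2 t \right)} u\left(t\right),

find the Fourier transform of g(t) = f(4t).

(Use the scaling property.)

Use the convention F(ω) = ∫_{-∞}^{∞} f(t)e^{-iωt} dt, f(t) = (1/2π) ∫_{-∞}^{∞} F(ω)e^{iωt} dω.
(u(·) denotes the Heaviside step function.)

F[g](ω) = \frac{256 \left(3 \left(i \omega + 22\right)^{2} - 64\right)}{\left(\left(i \omega + 22\right)^{2} + 64\right)^{3}}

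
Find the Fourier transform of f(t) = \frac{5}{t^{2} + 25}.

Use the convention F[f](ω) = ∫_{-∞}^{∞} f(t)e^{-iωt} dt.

F(ω) = \pi e^{- 5 \left|{\omega}\right|}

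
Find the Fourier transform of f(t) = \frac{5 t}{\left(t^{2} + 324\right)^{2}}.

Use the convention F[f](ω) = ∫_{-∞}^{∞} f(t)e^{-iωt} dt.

F(ω) = - \frac{5 i \pi \omega e^{- 18 \left|{\omega}\right|}}{36}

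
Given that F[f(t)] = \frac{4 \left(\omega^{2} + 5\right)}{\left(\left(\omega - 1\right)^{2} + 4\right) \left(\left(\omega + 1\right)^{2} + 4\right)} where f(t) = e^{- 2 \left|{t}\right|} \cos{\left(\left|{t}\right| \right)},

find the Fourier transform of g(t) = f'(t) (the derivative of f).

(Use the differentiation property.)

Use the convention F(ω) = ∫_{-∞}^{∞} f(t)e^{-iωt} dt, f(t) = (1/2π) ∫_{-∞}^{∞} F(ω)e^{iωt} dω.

F[g](ω) = \frac{4 i \omega \left(\omega^{2} + 5\right)}{\omega^{4} + 6 \omega^{2} + 25}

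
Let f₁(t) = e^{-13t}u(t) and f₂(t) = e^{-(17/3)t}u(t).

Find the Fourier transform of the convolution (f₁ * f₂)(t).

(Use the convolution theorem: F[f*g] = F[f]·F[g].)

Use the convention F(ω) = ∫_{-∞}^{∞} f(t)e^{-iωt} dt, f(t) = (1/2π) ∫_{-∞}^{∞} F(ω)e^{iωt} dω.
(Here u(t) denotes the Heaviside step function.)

F[f₁*f₂](ω) = \frac{3}{\left(i \omega + 13\right) \left(3 i \omega + 17\right)}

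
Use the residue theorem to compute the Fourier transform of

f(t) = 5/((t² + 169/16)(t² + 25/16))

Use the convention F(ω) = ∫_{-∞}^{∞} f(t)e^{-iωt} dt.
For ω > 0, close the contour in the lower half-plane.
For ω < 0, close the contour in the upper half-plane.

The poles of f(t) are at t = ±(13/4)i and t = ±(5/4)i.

Let g(z) = f(z)e^{-iωz}; for large |z| the factor e^{-iωz} decays in the lower half-plane when ω > 0 and in the upper half-plane when ω < 0.

Case ω > 0 (lower half-plane, clockwise contour ⇒ F(ω) = -2πi·ΣRes):
  Res_{z = - \frac{13 i}{4}} g(z) = - \frac{10 i e^{- \frac{13 \omega}{4}}}{117}
  Res_{z = - \frac{5 i}{4}} g(z) = \frac{2 i e^{- \frac{5 \omega}{4}}}{9}
  F(ω) = -2πi·ΣRes = \frac{4 \pi \left(13 e^{2 \omega} - 5\right) e^{- \frac{13 \omega}{4}}}{117}

Case ω < 0 (upper half-plane, counterclockwise contour ⇒ F(ω) = +2πi·ΣRes):
  Res_{z = \frac{13 i}{4}} g(z) = \frac{10 i e^{\frac{13 \omega}{4}}}{117}
  Res_{z = \frac{5 i}{4}} g(z) = - \frac{2 i e^{\frac{5 \omega}{4}}}{9}
  F(ω) = 2πi·ΣRes = \frac{4 \pi \left(13 - 5 e^{2 \omega}\right) e^{\frac{5 \omega}{4}}}{117}

Both cases combine into a single formula in |ω|:

F(ω) = \frac{4 \pi \left(13 e^{2 \left|{\omega}\right|} - 5\right) e^{- \frac{13 \left|{\omega}\right|}{4}}}{117}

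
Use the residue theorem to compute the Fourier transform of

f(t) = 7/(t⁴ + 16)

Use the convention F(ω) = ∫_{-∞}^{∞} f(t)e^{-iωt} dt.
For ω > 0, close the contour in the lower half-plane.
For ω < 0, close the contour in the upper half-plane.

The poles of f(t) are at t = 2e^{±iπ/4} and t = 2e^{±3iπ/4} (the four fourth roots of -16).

Let g(z) = f(z)e^{-iωz}; for large |z| the factor e^{-iωz} decays in the lower half-plane when ω > 0 and in the upper half-plane when ω < 0.

Case ω > 0 (lower half-plane, clockwise contour ⇒ F(ω) = -2πi·ΣRes):
  Res_{z = - \sqrt{2} - \sqrt{2} i} g(z) = \frac{7 \sqrt{2} i \left(1 - i\right) e^{\sqrt{2} \omega \left(-1 + i\right)}}{64}
  Res_{z = \sqrt{2} - \sqrt{2} i} g(z) = \frac{7 \sqrt{2} i \left(1 + i\right) e^{- \sqrt{2} \omega \left(1 + i\right)}}{64}
  F(ω) = -2πi·ΣRes = \frac{7 \sqrt{2} \pi \left(1 - i\right) \left(e^{2 \sqrt{2} i \omega} + i\right) e^{- \sqrt{2} \omega \left(1 + i\right)}}{32} = \frac{7 \pi e^{- \sqrt{2} \omega} \sin{\left(\sqrt{2} \omega + \frac{\pi}{4} \right)}}{8}

Case ω < 0 (upper half-plane, counterclockwise contour ⇒ F(ω) = +2πi·ΣRes):
  Res_{z = \sqrt{2} + \sqrt{2} i} g(z) = \frac{7 \sqrt{2} i \left(-1 + i\right) e^{\sqrt{2} \omega \left(1 - i\right)}}{64}
  Res_{z = - \sqrt{2} + \sqrt{2} i} g(z) = \frac{7 \sqrt{2} \left(1 - i\right) e^{\sqrt{2} \omega \left(1 + i\right)}}{64}
  F(ω) = 2πi·ΣRes = - \frac{7 \sqrt{2} i \pi \left(i \left(1 - i\right) e^{\sqrt{2} \omega \left(1 - i\right)} - \left(1 - i\right) e^{\sqrt{2} \omega \left(1 + i\right)}\right)}{32} = \frac{7 \pi e^{\sqrt{2} \omega} \cos{\left(\sqrt{2} \omega + \frac{\pi}{4} \right)}}{8}

Both cases combine into a single formula in |ω|:

F(ω) = \frac{7 \pi e^{- \sqrt{2} \left|{\omega}\right|} \sin{\left(\sqrt{2} \left|{\omega}\right| + \frac{\pi}{4} \right)}}{8}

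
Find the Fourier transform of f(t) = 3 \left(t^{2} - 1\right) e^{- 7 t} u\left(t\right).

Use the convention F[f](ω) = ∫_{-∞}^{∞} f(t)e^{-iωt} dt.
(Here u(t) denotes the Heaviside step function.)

F(ω) = \frac{3 \left(2 i \omega - \left(i \omega + 7\right)^{3} + 14\right)}{\left(i \omega + 7\right)^{4}}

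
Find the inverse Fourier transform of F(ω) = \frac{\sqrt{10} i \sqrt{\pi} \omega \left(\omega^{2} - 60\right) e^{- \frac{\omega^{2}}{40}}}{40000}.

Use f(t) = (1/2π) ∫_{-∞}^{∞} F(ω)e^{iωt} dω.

f(t) = 2 t^{3} e^{- 10 t^{2}}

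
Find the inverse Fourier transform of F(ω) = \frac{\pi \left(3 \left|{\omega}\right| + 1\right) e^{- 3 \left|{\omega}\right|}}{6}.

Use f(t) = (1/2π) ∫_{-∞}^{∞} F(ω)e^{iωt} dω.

f(t) = \frac{9}{\left(t^{2} + 9\right)^{2}}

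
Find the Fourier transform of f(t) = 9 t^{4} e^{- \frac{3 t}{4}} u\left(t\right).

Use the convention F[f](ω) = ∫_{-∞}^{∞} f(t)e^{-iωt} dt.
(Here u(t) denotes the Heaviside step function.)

F(ω) = \frac{221184}{\left(4 i \omega + 3\right)^{5}}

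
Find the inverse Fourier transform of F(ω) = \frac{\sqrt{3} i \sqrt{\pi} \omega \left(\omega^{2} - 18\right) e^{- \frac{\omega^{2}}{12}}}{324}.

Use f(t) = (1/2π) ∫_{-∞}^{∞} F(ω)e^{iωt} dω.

f(t) = 2 t^{3} e^{- 3 t^{2}}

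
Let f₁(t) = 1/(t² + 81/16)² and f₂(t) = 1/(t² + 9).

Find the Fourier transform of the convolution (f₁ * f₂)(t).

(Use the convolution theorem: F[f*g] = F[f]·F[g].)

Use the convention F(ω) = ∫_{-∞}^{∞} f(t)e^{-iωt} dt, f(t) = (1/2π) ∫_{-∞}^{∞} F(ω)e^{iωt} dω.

F[f₁*f₂](ω) = \frac{8 \pi^{2} \left(9 \left|{\omega}\right| + 4\right) e^{- \frac{21 \left|{\omega}\right|}{4}}}{2187}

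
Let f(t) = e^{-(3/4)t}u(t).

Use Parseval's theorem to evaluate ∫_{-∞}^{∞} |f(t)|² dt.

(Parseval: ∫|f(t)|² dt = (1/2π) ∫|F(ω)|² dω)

∫|f(t)|² dt = \frac{2}{3}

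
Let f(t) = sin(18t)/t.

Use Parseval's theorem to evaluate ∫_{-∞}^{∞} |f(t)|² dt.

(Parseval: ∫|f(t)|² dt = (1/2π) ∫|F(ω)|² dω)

∫|f(t)|² dt = 18 \pi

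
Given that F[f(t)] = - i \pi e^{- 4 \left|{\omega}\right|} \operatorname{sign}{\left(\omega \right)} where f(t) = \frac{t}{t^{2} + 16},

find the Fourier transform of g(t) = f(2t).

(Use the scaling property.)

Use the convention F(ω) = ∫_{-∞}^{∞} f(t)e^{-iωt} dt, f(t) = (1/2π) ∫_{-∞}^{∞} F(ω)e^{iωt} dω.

F[g](ω) = - \frac{i \pi e^{- 2 \left|{\omega}\right|} \operatorname{sign}{\left(\omega \right)}}{2}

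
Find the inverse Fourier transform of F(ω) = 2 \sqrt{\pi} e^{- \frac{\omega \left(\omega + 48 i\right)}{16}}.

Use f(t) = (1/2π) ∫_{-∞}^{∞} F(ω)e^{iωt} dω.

f(t) = 4 e^{- 4 \left(t - 3\right)^{2}}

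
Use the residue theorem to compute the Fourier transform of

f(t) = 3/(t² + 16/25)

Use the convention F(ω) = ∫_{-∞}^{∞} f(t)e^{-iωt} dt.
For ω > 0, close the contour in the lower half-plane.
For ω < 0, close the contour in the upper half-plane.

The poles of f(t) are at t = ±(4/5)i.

Let g(z) = f(z)e^{-iωz}; for large |z| the factor e^{-iωz} decays in the lower half-plane when ω > 0 and in the upper half-plane when ω < 0.

Case ω > 0 (lower half-plane, clockwise contour ⇒ F(ω) = -2πi·ΣRes):
  Res_{z = - \frac{4 i}{5}} g(z) = \frac{15 i e^{- \frac{4 \omega}{5}}}{8}
  F(ω) = -2πi·ΣRes = \frac{15 \pi e^{- \frac{4 \omega}{5}}}{4}

Case ω < 0 (upper half-plane, counterclockwise contour ⇒ F(ω) = +2πi·ΣRes):
  Res_{z = \frac{4 i}{5}} g(z) = - \frac{15 i e^{\frac{4 \omega}{5}}}{8}
  F(ω) = 2πi·ΣRes = \frac{15 \pi e^{\frac{4 \omega}{5}}}{4}

Both cases combine into a single formula in |ω|:

F(ω) = \frac{15 \pi e^{- \frac{4 \left|{\omega}\right|}{5}}}{4}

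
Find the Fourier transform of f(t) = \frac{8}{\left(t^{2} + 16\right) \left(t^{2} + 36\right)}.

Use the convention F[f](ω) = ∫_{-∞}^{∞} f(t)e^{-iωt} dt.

F(ω) = \frac{\pi \left(3 e^{2 \left|{\omega}\right|} - 2\right) e^{- 6 \left|{\omega}\right|}}{30}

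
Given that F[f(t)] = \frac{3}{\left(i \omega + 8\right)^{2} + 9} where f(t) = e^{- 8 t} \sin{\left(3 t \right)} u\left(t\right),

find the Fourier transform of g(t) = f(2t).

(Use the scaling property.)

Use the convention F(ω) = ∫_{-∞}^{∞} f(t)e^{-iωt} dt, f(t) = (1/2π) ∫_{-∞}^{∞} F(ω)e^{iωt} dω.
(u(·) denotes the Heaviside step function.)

F[g](ω) = \frac{6}{\left(i \omega + 16\right)^{2} + 36}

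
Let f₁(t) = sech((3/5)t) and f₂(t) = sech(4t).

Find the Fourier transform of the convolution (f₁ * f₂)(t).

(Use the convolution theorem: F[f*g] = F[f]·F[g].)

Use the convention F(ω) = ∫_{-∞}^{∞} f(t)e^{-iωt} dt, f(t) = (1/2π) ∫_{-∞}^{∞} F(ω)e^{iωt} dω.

F[f₁*f₂](ω) = \frac{5 \pi^{2}}{12 \cosh{\left(\frac{\pi \omega}{8} \right)} \cosh{\left(\frac{5 \pi \omega}{6} \right)}}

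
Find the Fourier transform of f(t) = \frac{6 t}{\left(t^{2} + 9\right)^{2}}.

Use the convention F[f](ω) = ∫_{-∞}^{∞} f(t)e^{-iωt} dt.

F(ω) = - i \pi \omega e^{- 3 \left|{\omega}\right|}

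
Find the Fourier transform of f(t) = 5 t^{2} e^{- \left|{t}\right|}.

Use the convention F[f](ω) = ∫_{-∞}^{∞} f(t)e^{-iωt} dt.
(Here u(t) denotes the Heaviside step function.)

F(ω) = \frac{20 \left(1 - 3 \omega^{2}\right)}{\left(\omega^{2} + 1\right)^{3}}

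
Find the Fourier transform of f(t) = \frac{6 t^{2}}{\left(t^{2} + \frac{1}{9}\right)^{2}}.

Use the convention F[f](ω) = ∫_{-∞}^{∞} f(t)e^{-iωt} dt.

F(ω) = 3 \pi \left(3 - \left|{\omega}\right|\right) e^{- \frac{\left|{\omega}\right|}{3}}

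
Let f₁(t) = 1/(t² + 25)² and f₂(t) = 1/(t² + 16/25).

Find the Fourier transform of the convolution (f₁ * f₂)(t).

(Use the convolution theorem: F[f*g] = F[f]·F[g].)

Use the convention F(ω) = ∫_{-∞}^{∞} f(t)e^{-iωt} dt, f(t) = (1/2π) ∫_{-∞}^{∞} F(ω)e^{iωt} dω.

F[f₁*f₂](ω) = \frac{\pi^{2} \left(5 \left|{\omega}\right| + 1\right) e^{- \frac{29 \left|{\omega}\right|}{5}}}{200}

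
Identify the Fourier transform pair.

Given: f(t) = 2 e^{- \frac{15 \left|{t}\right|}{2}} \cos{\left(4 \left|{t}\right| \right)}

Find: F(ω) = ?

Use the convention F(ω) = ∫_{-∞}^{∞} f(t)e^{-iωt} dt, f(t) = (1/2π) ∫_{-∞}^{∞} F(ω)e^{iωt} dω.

F(ω) = \frac{120 \left(4 \omega^{2} + 289\right)}{16 \omega^{4} + 1288 \omega^{2} + 83521}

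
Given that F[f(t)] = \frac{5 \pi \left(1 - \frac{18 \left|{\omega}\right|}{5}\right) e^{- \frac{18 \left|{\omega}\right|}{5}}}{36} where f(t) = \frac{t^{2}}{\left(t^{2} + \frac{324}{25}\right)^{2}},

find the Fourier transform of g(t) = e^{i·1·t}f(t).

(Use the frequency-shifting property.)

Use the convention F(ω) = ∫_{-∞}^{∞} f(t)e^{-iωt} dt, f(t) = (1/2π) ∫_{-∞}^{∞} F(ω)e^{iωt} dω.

F[g](ω) = \frac{\pi \left(5 - 18 \left|{\omega - 1}\right|\right) e^{- \frac{18 \left|{\omega - 1}\right|}{5}}}{36}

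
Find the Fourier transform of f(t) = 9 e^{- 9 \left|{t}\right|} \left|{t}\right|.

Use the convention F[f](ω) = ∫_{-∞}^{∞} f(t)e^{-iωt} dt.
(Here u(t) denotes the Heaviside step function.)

F(ω) = \frac{18 \left(81 - \omega^{2}\right)}{\left(\omega^{2} + 81\right)^{2}}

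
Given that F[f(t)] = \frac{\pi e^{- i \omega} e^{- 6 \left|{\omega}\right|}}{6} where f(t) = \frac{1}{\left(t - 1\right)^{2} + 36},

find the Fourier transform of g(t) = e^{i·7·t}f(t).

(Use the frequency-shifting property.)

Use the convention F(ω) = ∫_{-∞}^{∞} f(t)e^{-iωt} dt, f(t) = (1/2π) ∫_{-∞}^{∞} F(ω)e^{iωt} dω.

F[g](ω) = \frac{\pi e^{- i \left(\omega - 7\right) - 6 \left|{\omega - 7}\right|}}{6}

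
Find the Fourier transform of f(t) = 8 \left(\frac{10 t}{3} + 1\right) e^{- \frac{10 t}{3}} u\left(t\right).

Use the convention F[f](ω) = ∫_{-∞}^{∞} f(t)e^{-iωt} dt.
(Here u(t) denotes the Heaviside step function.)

F(ω) = \frac{24 \left(- 3 i \omega - 20\right)}{9 \omega^{2} - 60 i \omega - 100}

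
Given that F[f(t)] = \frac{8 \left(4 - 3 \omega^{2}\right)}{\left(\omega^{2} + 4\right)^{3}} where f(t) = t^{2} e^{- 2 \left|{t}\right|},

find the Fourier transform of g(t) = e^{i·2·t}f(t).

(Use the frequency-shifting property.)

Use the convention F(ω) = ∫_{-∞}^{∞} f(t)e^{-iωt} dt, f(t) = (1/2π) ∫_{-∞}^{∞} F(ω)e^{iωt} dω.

F[g](ω) = \frac{8 \left(4 - 3 \left(\omega - 2\right)^{2}\right)}{\left(\left(\omega - 2\right)^{2} + 4\right)^{3}}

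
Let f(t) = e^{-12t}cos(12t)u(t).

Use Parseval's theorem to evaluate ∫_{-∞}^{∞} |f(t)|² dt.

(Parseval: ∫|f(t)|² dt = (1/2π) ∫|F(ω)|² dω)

∫|f(t)|² dt = \frac{1}{32}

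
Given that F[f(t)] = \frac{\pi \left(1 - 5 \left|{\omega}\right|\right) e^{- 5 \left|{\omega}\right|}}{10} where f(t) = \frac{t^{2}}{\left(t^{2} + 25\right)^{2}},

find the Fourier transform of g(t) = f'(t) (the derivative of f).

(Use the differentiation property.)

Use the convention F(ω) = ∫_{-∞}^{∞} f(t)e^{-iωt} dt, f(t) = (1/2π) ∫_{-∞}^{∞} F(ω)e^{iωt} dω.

F[g](ω) = \frac{i \pi \omega \left(1 - 5 \left|{\omega}\right|\right) e^{- 5 \left|{\omega}\right|}}{10}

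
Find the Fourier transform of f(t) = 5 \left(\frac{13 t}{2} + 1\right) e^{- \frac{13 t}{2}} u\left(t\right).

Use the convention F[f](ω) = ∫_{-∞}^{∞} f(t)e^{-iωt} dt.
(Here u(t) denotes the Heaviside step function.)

F(ω) = \frac{20 \left(- i \omega - 13\right)}{4 \omega^{2} - 52 i \omega - 169}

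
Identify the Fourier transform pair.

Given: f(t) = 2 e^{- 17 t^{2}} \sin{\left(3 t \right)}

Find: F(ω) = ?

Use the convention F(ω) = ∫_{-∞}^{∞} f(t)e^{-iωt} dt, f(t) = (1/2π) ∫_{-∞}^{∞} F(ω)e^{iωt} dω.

F(ω) = \frac{\sqrt{17} i \sqrt{\pi} \left(1 - e^{\frac{3 \omega}{17}}\right) e^{- \frac{\omega^{2}}{68} - \frac{3 \omega}{34} - \frac{9}{68}}}{17}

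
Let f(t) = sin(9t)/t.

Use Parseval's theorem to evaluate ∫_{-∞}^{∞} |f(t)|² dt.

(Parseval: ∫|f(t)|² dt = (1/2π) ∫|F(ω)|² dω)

∫|f(t)|² dt = 9 \pi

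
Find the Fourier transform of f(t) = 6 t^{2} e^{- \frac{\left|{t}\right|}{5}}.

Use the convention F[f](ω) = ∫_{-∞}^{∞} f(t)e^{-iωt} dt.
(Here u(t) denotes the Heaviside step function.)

F(ω) = \frac{3000 \left(1 - 75 \omega^{2}\right)}{\left(25 \omega^{2} + 1\right)^{3}}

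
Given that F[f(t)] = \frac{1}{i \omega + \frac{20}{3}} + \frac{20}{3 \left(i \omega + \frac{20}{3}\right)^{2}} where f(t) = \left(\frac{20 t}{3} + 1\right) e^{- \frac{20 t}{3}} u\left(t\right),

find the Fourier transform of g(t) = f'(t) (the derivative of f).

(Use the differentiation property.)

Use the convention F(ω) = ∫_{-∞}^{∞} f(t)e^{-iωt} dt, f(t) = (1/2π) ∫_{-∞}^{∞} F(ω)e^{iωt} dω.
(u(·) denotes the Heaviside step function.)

F[g](ω) = \frac{3 \omega \left(3 \omega - 40 i\right)}{9 \omega^{2} - 120 i \omega - 400}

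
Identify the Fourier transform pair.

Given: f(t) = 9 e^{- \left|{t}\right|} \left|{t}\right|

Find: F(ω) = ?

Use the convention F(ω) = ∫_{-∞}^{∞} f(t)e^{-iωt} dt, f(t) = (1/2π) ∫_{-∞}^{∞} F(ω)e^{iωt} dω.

F(ω) = \frac{18 \left(1 - \omega^{2}\right)}{\left(\omega^{2} + 1\right)^{2}}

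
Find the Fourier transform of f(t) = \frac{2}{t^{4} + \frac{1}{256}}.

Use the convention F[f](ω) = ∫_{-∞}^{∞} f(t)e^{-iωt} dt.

F(ω) = 128 \pi e^{- \frac{\sqrt{2} \left|{\omega}\right|}{8}} \sin{\left(\frac{\sqrt{2} \left|{\omega}\right|}{8} + \frac{\pi}{4} \right)}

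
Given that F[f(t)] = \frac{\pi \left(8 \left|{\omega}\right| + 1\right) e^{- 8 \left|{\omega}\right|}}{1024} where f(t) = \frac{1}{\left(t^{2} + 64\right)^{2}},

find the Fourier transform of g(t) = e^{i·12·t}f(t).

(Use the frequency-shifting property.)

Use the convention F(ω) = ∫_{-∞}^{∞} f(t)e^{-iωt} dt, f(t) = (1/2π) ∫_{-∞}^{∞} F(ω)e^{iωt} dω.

F[g](ω) = \frac{\pi \left(8 \left|{\omega - 12}\right| + 1\right) e^{- 8 \left|{\omega - 12}\right|}}{1024}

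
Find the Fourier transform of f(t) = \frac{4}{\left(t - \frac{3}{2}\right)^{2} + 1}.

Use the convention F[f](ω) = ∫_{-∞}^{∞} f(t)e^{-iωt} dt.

F(ω) = 4 \pi e^{- \frac{3 i \omega}{2} - \left|{\omega}\right|}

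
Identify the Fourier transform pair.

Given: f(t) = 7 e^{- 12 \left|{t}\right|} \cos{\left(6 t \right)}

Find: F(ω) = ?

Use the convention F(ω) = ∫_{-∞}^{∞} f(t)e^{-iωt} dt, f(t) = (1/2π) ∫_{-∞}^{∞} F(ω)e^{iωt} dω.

F(ω) = \frac{168 \left(\omega^{2} + 180\right)}{\omega^{4} + 216 \omega^{2} + 32400}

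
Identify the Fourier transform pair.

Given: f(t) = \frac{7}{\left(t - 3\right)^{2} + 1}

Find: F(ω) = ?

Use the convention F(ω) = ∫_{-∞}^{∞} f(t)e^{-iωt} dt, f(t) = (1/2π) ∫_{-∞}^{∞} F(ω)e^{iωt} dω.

F(ω) = 7 \pi e^{- 3 i \omega - \left|{\omega}\right|}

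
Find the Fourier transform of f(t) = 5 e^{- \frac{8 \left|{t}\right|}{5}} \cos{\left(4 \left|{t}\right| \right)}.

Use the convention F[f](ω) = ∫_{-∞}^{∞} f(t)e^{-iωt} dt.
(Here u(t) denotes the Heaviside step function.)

F(ω) = \frac{400 \left(25 \omega^{2} + 464\right)}{625 \omega^{4} - 16800 \omega^{2} + 215296}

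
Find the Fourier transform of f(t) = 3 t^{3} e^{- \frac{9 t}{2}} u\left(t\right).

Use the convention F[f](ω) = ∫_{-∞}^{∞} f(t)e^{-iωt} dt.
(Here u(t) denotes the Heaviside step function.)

F(ω) = \frac{288}{\left(2 i \omega + 9\right)^{4}}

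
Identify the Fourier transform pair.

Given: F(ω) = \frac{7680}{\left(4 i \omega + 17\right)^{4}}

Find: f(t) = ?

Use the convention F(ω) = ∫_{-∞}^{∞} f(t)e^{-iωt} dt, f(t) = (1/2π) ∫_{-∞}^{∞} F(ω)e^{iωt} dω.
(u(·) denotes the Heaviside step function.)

f(t) = 5 t^{3} e^{- \frac{17 t}{4}} u\left(t\right)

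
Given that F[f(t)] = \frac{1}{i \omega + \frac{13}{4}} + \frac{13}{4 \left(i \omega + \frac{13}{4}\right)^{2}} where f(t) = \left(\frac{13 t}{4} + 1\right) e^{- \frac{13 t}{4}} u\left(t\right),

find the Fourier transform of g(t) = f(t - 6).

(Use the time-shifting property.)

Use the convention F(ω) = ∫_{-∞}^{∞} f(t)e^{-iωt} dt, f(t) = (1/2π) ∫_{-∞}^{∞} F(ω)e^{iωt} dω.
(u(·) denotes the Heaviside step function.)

F[g](ω) = \frac{8 \left(- 2 i \omega - 13\right) e^{- 6 i \omega}}{16 \omega^{2} - 104 i \omega - 169}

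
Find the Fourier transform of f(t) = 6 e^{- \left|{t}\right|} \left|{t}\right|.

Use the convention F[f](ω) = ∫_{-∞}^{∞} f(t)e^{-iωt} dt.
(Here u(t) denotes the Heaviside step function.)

F(ω) = \frac{12 \left(1 - \omega^{2}\right)}{\left(\omega^{2} + 1\right)^{2}}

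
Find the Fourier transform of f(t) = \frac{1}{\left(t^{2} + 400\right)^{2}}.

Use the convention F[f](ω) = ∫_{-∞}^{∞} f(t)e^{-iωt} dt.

F(ω) = \frac{\pi \left(20 \left|{\omega}\right| + 1\right) e^{- 20 \left|{\omega}\right|}}{16000}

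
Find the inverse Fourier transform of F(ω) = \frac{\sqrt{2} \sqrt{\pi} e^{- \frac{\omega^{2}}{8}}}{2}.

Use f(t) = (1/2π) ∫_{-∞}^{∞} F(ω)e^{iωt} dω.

f(t) = e^{- 2 t^{2}}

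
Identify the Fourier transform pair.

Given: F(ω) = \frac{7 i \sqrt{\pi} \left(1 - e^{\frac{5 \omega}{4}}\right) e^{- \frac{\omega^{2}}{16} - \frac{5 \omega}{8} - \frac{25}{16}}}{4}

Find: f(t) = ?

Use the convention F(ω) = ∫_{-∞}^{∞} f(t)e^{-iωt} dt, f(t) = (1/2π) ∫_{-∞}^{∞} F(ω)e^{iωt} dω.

f(t) = 7 e^{- 4 t^{2}} \sin{\left(5 t \right)}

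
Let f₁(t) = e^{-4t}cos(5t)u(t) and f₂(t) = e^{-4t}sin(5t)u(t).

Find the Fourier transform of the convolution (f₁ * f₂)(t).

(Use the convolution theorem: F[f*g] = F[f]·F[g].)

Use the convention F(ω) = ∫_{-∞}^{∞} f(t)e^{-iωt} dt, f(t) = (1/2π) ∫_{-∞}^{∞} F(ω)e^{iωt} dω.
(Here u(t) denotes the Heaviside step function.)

F[f₁*f₂](ω) = \frac{5 \left(i \omega + 4\right)}{\left(\left(i \omega + 4\right)^{2} + 25\right)^{2}}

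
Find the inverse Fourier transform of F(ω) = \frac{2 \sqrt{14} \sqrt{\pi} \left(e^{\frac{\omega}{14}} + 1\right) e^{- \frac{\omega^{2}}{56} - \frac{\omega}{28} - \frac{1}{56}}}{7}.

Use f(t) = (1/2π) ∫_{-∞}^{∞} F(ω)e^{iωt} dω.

f(t) = 8 e^{- 14 t^{2}} \cos{\left(t \right)}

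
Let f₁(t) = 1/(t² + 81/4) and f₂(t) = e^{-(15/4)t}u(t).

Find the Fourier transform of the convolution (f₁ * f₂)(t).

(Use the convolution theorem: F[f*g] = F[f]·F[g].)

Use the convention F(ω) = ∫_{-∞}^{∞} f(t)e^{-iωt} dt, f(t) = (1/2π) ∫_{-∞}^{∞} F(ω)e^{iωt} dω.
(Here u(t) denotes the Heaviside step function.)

F[f₁*f₂](ω) = \frac{8 \pi e^{- \frac{9 \left|{\omega}\right|}{2}}}{9 \left(4 i \omega + 15\right)}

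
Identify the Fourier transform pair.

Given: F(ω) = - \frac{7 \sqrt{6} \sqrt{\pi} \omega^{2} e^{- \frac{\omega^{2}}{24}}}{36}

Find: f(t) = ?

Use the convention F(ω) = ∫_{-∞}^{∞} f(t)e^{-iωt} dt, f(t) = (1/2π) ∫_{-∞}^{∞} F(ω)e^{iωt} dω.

f(t) = 7 \left(24 t^{2} - 2\right) e^{- 6 t^{2}}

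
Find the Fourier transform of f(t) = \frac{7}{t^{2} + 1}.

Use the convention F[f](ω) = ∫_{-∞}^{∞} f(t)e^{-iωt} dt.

F(ω) = 7 \pi e^{- \left|{\omega}\right|}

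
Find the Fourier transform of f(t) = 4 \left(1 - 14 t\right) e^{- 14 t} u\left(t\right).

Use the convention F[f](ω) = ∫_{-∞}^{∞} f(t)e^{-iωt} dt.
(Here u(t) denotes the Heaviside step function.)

F(ω) = \frac{4 i \omega}{- \omega^{2} + 28 i \omega + 196}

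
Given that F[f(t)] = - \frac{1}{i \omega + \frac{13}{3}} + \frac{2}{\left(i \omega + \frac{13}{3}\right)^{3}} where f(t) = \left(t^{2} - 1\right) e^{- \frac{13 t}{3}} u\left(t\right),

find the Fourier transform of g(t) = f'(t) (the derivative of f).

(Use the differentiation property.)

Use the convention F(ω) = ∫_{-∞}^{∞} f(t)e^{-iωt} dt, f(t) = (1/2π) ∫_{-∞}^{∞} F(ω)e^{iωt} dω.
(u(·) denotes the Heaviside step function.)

F[g](ω) = \frac{3 i \omega \left(54 i \omega - \left(3 i \omega + 13\right)^{3} + 234\right)}{\left(3 i \omega + 13\right)^{4}}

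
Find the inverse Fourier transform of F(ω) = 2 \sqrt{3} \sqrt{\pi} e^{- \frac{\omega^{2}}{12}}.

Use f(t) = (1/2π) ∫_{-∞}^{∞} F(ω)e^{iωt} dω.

f(t) = 6 e^{- 3 t^{2}}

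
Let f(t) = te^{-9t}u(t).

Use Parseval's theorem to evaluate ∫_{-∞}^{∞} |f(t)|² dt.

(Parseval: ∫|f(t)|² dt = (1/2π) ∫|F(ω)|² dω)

∫|f(t)|² dt = \frac{1}{2916}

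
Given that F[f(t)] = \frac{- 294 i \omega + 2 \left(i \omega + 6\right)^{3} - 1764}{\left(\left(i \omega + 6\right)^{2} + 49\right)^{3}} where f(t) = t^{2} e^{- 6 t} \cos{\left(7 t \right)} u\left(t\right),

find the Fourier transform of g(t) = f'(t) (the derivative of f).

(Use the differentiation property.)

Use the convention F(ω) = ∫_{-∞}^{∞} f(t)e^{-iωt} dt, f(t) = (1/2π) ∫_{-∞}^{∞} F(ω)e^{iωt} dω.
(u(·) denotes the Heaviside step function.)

F[g](ω) = - \frac{2 i \omega \left(147 i \omega - \left(i \omega + 6\right)^{3} + 882\right)}{\left(\left(i \omega + 6\right)^{2} + 49\right)^{3}}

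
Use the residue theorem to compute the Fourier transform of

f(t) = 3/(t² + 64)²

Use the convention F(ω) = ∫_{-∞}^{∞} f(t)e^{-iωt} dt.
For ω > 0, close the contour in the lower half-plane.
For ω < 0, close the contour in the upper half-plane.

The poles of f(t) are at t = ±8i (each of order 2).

Let g(z) = f(z)e^{-iωz}; for large |z| the factor e^{-iωz} decays in the lower half-plane when ω > 0 and in the upper half-plane when ω < 0.

Case ω > 0 (lower half-plane, clockwise contour ⇒ F(ω) = -2πi·ΣRes):
  Res_{z = - 8 i} g(z) = \frac{3 i \left(8 \omega + 1\right) e^{- 8 \omega}}{2048} (pole of order 2)
  F(ω) = -2πi·ΣRes = \frac{3 \pi \left(8 \omega + 1\right) e^{- 8 \omega}}{1024}

Case ω < 0 (upper half-plane, counterclockwise contour ⇒ F(ω) = +2πi·ΣRes):
  Res_{z = 8 i} g(z) = \frac{3 i \left(8 \omega - 1\right) e^{8 \omega}}{2048} (pole of order 2)
  F(ω) = 2πi·ΣRes = \frac{3 \pi \left(1 - 8 \omega\right) e^{8 \omega}}{1024}

Both cases combine into a single formula in |ω|:

F(ω) = \frac{3 \pi \left(8 \left|{\omega}\right| + 1\right) e^{- 8 \left|{\omega}\right|}}{1024}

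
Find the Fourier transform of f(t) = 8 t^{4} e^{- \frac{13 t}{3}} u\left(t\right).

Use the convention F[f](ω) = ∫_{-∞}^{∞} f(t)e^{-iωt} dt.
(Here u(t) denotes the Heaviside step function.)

F(ω) = \frac{46656}{\left(3 i \omega + 13\right)^{5}}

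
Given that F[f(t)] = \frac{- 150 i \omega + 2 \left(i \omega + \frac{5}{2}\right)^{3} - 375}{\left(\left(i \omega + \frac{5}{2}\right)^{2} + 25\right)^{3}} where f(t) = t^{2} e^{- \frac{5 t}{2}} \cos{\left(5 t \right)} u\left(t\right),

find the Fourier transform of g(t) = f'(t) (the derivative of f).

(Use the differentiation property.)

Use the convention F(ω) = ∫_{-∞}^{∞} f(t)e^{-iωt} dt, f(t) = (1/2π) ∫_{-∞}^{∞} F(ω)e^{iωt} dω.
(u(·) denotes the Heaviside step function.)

F[g](ω) = - \frac{16 i \omega \left(600 i \omega - \left(2 i \omega + 5\right)^{3} + 1500\right)}{\left(\left(2 i \omega + 5\right)^{2} + 100\right)^{3}}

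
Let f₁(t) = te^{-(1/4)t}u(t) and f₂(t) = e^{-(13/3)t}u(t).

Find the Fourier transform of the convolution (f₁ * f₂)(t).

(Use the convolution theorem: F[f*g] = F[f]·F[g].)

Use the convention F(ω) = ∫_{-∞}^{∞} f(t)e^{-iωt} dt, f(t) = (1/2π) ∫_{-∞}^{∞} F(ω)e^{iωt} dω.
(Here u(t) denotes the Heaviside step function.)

F[f₁*f₂](ω) = \frac{48}{\left(3 i \omega + 13\right) \left(4 i \omega + 1\right)^{2}}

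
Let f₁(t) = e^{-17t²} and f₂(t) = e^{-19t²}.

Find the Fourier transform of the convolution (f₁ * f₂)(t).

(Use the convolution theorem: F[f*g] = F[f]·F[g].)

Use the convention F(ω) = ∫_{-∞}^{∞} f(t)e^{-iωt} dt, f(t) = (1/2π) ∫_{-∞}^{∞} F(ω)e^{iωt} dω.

F[f₁*f₂](ω) = \frac{\sqrt{323} \pi e^{- \frac{9 \omega^{2}}{323}}}{323}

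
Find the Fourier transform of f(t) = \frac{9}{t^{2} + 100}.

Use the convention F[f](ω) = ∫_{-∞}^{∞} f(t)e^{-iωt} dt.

F(ω) = \frac{9 \pi e^{- 10 \left|{\omega}\right|}}{10}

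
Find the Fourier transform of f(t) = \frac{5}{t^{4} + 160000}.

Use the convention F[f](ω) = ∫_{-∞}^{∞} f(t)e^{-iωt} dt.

F(ω) = \frac{\pi e^{- 10 \sqrt{2} \left|{\omega}\right|} \sin{\left(10 \sqrt{2} \left|{\omega}\right| + \frac{\pi}{4} \right)}}{1600}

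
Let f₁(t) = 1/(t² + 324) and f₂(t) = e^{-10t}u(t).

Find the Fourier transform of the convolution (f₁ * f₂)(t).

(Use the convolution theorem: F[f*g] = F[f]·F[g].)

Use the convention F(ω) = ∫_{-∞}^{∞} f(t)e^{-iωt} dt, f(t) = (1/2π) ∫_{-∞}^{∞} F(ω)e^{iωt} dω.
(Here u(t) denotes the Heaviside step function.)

F[f₁*f₂](ω) = \frac{\pi e^{- 18 \left|{\omega}\right|}}{18 \left(i \omega + 10\right)}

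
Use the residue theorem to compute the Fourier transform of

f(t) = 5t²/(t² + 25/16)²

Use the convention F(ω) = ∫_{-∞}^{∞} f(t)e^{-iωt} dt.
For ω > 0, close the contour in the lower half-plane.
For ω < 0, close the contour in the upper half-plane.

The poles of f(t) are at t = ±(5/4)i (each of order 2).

Let g(z) = f(z)e^{-iωz}; for large |z| the factor e^{-iωz} decays in the lower half-plane when ω > 0 and in the upper half-plane when ω < 0.

Case ω > 0 (lower half-plane, clockwise contour ⇒ F(ω) = -2πi·ΣRes):
  Res_{z = - \frac{5 i}{4}} g(z) = \frac{i \left(4 - 5 \omega\right) e^{- \frac{5 \omega}{4}}}{4} (pole of order 2)
  F(ω) = -2πi·ΣRes = \frac{\pi \left(4 - 5 \omega\right) e^{- \frac{5 \omega}{4}}}{2}

Case ω < 0 (upper half-plane, counterclockwise contour ⇒ F(ω) = +2πi·ΣRes):
  Res_{z = \frac{5 i}{4}} g(z) = \frac{i \left(- 5 \omega - 4\right) e^{\frac{5 \omega}{4}}}{4} (pole of order 2)
  F(ω) = 2πi·ΣRes = \frac{\pi \left(5 \omega + 4\right) e^{\frac{5 \omega}{4}}}{2}

Both cases combine into a single formula in |ω|:

F(ω) = \frac{\pi \left(4 - 5 \left|{\omega}\right|\right) e^{- \frac{5 \left|{\omega}\right|}{4}}}{2}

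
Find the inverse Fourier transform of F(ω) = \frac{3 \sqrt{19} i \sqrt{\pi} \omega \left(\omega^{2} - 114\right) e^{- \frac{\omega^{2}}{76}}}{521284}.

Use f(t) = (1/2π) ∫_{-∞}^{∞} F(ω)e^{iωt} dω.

f(t) = 6 t^{3} e^{- 19 t^{2}}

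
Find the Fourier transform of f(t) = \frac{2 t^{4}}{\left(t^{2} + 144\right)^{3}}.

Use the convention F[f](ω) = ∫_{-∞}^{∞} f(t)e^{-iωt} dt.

F(ω) = \frac{\pi \left(48 \omega^{2} - 20 \left|{\omega}\right| + 1\right) e^{- 12 \left|{\omega}\right|}}{16}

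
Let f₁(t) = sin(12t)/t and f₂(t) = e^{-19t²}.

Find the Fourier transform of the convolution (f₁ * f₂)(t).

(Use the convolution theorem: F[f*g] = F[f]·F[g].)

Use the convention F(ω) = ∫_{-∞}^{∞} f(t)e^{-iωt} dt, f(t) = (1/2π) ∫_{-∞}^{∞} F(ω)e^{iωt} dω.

F[f₁*f₂](ω) = \begin{cases} \frac{\sqrt{19} \pi^{\frac{3}{2}} e^{- \frac{\omega^{2}}{76}}}{19} & \text{for}\: \omega > -12 \wedge \omega < 12 \\0 & \text{otherwise} \end{cases}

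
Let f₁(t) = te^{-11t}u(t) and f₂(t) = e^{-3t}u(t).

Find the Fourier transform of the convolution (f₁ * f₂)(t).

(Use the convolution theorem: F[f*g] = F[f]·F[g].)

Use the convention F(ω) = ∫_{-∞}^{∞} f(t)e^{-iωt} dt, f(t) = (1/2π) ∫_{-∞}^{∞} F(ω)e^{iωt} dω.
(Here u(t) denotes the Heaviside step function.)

F[f₁*f₂](ω) = \frac{1}{\left(i \omega + 3\right) \left(i \omega + 11\right)^{2}}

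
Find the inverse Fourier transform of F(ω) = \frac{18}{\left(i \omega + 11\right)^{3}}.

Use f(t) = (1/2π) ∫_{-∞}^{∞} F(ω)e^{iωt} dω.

f(t) = 9 t^{2} e^{- 11 t} u\left(t\right)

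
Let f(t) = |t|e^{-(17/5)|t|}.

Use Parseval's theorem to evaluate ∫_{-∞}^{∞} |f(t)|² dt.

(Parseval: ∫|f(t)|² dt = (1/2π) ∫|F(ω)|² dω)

∫|f(t)|² dt = \frac{125}{9826}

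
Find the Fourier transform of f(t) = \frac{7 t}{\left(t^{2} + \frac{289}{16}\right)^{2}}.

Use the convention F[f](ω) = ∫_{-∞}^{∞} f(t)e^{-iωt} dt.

F(ω) = - \frac{14 i \pi \omega e^{- \frac{17 \left|{\omega}\right|}{4}}}{17}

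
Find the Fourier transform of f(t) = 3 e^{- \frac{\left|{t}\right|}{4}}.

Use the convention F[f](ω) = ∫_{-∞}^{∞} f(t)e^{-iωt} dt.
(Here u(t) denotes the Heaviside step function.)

F(ω) = \frac{24}{16 \omega^{2} + 1}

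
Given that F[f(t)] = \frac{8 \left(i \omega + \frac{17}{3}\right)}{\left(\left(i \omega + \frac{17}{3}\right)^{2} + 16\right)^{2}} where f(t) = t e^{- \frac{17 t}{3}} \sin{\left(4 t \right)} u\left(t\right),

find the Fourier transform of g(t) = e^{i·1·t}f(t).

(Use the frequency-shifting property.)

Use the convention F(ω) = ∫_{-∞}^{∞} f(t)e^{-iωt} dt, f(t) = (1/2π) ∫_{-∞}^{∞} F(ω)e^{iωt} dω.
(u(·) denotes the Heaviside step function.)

F[g](ω) = \frac{216 \left(3 i \left(\omega - 1\right) + 17\right)}{\left(\left(3 i \left(\omega - 1\right) + 17\right)^{2} + 144\right)^{2}}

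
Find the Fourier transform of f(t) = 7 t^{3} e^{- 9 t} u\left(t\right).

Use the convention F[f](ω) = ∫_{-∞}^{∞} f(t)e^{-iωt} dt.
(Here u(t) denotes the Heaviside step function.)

F(ω) = \frac{42}{\left(i \omega + 9\right)^{4}}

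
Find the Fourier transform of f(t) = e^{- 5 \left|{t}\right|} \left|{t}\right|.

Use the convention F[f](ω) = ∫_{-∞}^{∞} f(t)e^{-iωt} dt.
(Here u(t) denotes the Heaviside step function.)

F(ω) = \frac{2 \left(25 - \omega^{2}\right)}{\left(\omega^{2} + 25\right)^{2}}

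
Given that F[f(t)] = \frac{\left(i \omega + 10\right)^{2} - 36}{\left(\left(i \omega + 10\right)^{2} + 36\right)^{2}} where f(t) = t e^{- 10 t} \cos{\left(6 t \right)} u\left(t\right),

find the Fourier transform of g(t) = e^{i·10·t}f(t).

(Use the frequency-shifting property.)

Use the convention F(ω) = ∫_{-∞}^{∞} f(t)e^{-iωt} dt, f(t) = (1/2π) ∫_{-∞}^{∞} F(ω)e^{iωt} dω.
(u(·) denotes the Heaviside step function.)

F[g](ω) = \frac{\left(i \left(\omega - 10\right) + 10\right)^{2} - 36}{\left(\left(i \left(\omega - 10\right) + 10\right)^{2} + 36\right)^{2}}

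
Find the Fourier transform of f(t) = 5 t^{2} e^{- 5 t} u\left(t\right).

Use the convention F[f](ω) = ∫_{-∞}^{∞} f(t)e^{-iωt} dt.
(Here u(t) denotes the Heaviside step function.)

F(ω) = \frac{10}{\left(i \omega + 5\right)^{3}}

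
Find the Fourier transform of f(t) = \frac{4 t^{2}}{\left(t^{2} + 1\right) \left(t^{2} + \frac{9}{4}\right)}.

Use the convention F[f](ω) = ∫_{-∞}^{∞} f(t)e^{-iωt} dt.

F(ω) = - \frac{16 \pi e^{- \left|{\omega}\right|}}{5} + \frac{24 \pi e^{- \frac{3 \left|{\omega}\right|}{2}}}{5}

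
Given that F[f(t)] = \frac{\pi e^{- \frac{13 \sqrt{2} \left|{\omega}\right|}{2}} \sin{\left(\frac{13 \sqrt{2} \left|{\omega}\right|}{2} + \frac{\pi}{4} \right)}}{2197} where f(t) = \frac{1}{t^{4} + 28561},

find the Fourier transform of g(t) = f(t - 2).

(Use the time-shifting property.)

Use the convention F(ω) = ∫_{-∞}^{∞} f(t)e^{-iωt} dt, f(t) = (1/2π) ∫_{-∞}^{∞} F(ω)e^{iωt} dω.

F[g](ω) = \frac{\pi e^{- 2 i \omega - \frac{13 \sqrt{2} \left|{\omega}\right|}{2}} \sin{\left(\frac{13 \sqrt{2} \left|{\omega}\right|}{2} + \frac{\pi}{4} \right)}}{2197}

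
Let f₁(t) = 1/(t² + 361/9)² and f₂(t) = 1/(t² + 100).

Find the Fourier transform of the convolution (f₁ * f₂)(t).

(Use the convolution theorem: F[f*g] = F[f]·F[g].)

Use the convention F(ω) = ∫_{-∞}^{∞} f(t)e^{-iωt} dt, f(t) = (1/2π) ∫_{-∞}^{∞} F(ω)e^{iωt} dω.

F[f₁*f₂](ω) = \frac{9 \pi^{2} \left(19 \left|{\omega}\right| + 3\right) e^{- \frac{49 \left|{\omega}\right|}{3}}}{137180}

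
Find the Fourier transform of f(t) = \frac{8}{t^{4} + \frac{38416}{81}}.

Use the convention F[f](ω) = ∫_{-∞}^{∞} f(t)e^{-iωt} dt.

F(ω) = \frac{27 \pi e^{- \frac{7 \sqrt{2} \left|{\omega}\right|}{3}} \sin{\left(\frac{7 \sqrt{2} \left|{\omega}\right|}{3} + \frac{\pi}{4} \right)}}{343}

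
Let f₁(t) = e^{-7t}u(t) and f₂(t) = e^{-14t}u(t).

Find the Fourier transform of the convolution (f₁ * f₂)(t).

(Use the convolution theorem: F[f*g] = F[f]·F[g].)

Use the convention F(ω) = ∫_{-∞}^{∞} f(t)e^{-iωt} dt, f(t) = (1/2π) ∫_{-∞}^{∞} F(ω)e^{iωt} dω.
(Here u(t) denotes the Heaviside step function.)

F[f₁*f₂](ω) = \frac{1}{\left(i \omega + 7\right) \left(i \omega + 14\right)}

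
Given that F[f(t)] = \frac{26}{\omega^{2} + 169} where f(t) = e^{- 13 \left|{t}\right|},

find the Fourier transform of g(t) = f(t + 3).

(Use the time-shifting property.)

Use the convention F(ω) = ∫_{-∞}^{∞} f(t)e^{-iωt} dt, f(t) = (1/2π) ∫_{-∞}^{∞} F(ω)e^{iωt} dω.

F[g](ω) = \frac{26 e^{3 i \omega}}{\omega^{2} + 169}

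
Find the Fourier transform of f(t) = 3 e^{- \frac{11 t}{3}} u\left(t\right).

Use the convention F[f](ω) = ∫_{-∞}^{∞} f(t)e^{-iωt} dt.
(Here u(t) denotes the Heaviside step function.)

F(ω) = \frac{9}{3 i \omega + 11}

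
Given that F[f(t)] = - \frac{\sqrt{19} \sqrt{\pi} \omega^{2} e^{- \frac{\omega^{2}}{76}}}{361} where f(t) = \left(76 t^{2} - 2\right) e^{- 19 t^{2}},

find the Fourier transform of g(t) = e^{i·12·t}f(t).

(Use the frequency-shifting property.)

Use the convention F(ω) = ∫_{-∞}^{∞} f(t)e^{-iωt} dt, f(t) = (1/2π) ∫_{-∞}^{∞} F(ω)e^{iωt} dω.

F[g](ω) = - \frac{\sqrt{19} \sqrt{\pi} \left(\omega - 12\right)^{2} e^{- \frac{\left(\omega - 12\right)^{2}}{76}}}{361}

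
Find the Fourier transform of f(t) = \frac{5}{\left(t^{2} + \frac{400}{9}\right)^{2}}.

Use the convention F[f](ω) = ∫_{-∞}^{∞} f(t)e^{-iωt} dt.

F(ω) = \frac{9 \pi \left(20 \left|{\omega}\right| + 3\right) e^{- \frac{20 \left|{\omega}\right|}{3}}}{3200}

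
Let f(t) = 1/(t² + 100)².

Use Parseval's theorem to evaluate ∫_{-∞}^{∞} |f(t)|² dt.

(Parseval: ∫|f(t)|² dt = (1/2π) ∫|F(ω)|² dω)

∫|f(t)|² dt = \frac{\pi}{32000000}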